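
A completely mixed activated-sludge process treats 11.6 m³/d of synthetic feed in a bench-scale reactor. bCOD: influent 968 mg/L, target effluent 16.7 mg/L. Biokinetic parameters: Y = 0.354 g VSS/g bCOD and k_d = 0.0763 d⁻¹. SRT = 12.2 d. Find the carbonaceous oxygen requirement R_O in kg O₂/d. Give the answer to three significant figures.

The observed yield is Y_obs = Y/(1 + k_d·θ_c) = 0.354 / (1 + 0.0763 × 12.2) = 0.354 / 1.931 = 0.1833 g VSS per g bCOD removed.
Mass of bCOD removed per day: Q(S₀ − S) = 11.6 × 951.3 g/m³ = 11.04 kg/d.
Biomass synthesised: P_X = Y_obs × 11.04 = 2.023 kg VSS/d.
R_O = Q·ΔS − 1.42 P_X = 11.04 − 2.873 = 8.162 kg O₂/d.

R_O ≈ 8.16 kg O₂/d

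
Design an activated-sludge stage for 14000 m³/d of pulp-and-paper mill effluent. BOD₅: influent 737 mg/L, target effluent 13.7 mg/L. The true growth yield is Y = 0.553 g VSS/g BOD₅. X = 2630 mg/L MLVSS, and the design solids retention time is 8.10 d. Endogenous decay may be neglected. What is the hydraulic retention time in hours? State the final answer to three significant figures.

τ ≈ 29.6 h

With k_d = 0 the design equation reduces to V = Y Q (S₀−S) θ_c / X = 0.553 × 14000 × (737 − 13.7) × 8.10 / 2630 = 17246 m³.
HRT = V/Q = 17246 m³ / 14000 m³·d⁻¹ = 1.232 d × 24 = 29.57 h.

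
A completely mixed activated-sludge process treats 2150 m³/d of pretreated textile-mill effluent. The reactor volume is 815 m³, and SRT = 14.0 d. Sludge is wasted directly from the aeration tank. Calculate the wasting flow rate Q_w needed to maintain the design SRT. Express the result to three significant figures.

With mixed-liquor wasting, θ_c = V/Q_w, so Q_w = V/θ_c = 815.0/14.0 = 58.21 m³/d.

Q_w ≈ 58.2 m³/d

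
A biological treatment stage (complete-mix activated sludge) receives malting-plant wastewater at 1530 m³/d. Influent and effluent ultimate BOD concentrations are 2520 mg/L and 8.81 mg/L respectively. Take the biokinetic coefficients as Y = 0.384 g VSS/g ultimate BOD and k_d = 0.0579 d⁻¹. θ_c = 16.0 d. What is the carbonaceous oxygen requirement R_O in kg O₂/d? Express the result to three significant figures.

Y_obs = Y / (1 + k_d θ_c) = 0.384 / (1 + 0.0579 × 16.0) = 0.384 / 1.926 = 0.1993.
ΔS = 2520 − 8.81 = 2511 mg/L, so the substrate removal rate is 1530 × 2511/1000 = 3842 kg ultimate BOD/d.
Biomass synthesised: P_X = Y_obs × 3842 = 765.9 kg VSS/d.
Carbonaceous O₂ demand = substrate oxidised − cell-mass equivalent = 3842 − 1.42 × 765.9 = 2755 kg O₂/d.

R_O ≈ 2750 kg O₂/d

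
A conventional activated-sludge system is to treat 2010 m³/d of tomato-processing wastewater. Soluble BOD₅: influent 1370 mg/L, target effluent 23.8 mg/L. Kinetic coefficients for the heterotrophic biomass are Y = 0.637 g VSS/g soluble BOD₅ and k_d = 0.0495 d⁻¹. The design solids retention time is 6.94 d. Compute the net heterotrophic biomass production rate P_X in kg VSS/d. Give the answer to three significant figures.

Observed yield with endogenous decay: Y_obs = Y / (1 + k_d·θ_c) = 0.637 / (1 + 0.0495 × 6.94) = 0.637 / 1.344 = 0.4741 g VSS/g soluble BOD₅.
Q·(S₀ − S) = 2010 × (1370 − 23.8) × 10⁻³ = 2706 kg/d removed.
P_X = Y_obs · Q(S₀ − S) = 0.4741 × 2706 = 1283 kg VSS/d.

P_X ≈ 1280 kg VSS/d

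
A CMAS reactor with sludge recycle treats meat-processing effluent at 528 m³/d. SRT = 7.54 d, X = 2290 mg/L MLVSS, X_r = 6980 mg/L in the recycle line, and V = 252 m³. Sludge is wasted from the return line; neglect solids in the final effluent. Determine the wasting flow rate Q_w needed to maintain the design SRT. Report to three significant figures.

Q_w ≈ 11.0 m³/d

Q_w = (V·X)/(θ_c X_r) = 252.0 × 2290 / (7.54 × 6980) = 10.97 m³/d.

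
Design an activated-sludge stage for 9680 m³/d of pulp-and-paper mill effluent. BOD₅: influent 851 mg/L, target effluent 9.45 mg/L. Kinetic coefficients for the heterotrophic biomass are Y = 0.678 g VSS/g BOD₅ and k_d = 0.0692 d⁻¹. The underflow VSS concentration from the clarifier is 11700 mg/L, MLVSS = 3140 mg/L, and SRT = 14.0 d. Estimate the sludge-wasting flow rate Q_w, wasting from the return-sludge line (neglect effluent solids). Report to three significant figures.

Q_w ≈ 240 m³/d

Rearranging the biomass balance for a CMAS with decay, V = Y·Q·ΔS·θ_c / [X·(1+k_d θ_c)] = 0.678 × 9680 × (851 − 9.45) × 14.0 / [3140 × (1 + 0.0692 × 14.0)] = 7.73×10^7 / 6182 = 12508 m³.
θ_c = V·X/(Q_w·X_r) when wasting from the recycle, so Q_w = V·X/(θ_c·X_r) = 12508 × 3140 / (14.0 × 11700) = 239.8 m³/d.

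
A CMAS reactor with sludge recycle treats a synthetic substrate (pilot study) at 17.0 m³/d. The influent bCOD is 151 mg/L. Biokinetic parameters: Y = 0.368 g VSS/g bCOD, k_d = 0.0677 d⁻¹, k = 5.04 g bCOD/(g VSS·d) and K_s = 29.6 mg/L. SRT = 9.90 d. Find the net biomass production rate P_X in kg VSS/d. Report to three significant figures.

P_X ≈ 0.554 kg VSS/d

Effluent substrate depends only on kinetics and SRT: S = K_s(1 + k_d θ_c) / [θ_c(Yk − k_d) − 1] = 29.6 × (1 + 0.0677 × 9.90) / [9.90 × (0.368 × 5.04 − 0.0677) − 1] = 49.44 / 16.69 = 2.962 mg/L.
Observed yield with endogenous decay: Y_obs = Y / (1 + k_d·θ_c) = 0.368 / (1 + 0.0677 × 9.90) = 0.368 / 1.670 = 0.2203 g VSS/g bCOD.
Q·(S₀ − S) = 17.0 × (151 − 2.96) × 10⁻³ = 2.517 kg/d removed.
P_X = Y_obs · Q(S₀ − S) = 0.2203 × 2.517 = 0.5545 kg VSS/d.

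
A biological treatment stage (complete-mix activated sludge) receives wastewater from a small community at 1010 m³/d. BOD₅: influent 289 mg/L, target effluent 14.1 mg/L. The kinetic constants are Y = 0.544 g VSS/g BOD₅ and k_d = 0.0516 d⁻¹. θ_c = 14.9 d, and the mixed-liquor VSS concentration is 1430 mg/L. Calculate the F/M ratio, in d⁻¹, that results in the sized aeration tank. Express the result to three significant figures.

Steady-state biomass mass balance: V·X·(1 + k_d·θ_c) = Y·Q·(S₀ − S)·θ_c, so V = 0.544 × 1010 × (289 − 14.1) × 14.9 / [1430 × (1 + 0.0516 × 14.9)] = 2.25×10^6 / 2529 = 889.7 m³.
F/M = applied load / biomass = Q·S₀/(V·X) = 1010 × 289 / (889.7 × 1430) = 0.2294 d⁻¹.

F/M ≈ 0.229 d⁻¹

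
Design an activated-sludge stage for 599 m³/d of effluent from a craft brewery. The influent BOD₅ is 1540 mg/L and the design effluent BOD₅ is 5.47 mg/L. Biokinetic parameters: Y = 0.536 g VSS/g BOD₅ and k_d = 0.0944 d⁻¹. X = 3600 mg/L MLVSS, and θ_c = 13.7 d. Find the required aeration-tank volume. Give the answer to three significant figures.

V ≈ 818 m³

Rearranging the biomass balance for a CMAS with decay, V = Y·Q·ΔS·θ_c / [X·(1+k_d θ_c)] = 0.536 × 599 × (1540 − 5.47) × 13.7 / [3600 × (1 + 0.0944 × 13.7)] = 6.75×10^6 / 8256 = 817.6 m³.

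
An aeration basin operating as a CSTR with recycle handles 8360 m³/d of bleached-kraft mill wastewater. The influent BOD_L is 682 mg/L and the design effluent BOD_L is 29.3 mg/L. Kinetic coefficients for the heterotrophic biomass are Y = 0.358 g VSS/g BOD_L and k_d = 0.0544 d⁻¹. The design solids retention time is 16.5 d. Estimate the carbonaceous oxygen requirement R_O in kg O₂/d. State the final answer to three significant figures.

Correct the yield for decay: Y_obs = Y/(1 + k_d θ_c) = 0.358 / (1 + 0.0544 × 16.5) = 0.358 / 1.898 = 0.1887.
Substrate removed = Q·(S₀ − S) = 8360 m³/d × (682 − 29.3) g/m³ = 5.46×10^6 g/d = 5457 kg/d.
P_X = Y_obs·Q·(S₀ − S) = 0.1887 × 5457 = 1029 kg VSS/d.
R_O = Q·(S₀ − S) − 1.42·P_X = 5457 − 1.42 × 1029 = 3995 kg O₂/d.

R_O ≈ 3990 kg O₂/d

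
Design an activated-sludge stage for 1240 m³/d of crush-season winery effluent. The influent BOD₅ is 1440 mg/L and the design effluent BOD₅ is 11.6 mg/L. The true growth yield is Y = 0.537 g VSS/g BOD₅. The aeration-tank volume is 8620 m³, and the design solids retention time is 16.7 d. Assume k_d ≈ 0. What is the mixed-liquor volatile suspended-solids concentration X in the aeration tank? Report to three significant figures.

X = Y·Q·ΔS·θ_c / V = 0.537 × 1240 × (1440 − 11.6) × 16.7 / 8620 = 1843 mg/L.

X ≈ 1840 mg/L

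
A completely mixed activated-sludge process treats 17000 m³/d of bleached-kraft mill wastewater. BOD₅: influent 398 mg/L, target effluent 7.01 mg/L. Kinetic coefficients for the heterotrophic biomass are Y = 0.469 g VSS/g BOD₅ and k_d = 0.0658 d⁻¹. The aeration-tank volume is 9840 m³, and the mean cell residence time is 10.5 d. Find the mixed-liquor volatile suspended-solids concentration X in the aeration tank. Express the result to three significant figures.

X = Y·Q·ΔS·θ_c / [V·(1 + k_d θ_c)] = 0.469 × 17000 × (398 − 7.01) × 10.5 / [9840 × (1 + 0.0658 × 10.5)] = 1967 mg/L.

X ≈ 1970 mg/L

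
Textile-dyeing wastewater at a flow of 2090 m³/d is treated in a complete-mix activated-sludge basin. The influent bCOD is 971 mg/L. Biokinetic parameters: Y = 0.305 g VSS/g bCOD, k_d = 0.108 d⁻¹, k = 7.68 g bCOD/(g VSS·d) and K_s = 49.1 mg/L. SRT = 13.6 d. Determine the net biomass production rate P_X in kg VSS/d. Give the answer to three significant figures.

Effluent substrate depends only on kinetics and SRT: S = K_s(1 + k_d θ_c) / [θ_c(Yk − k_d) − 1] = 49.1 × (1 + 0.108 × 13.6) / [13.6 × (0.305 × 7.68 − 0.108) − 1] = 121.2 / 29.39 = 4.125 mg/L.
Y_obs = Y / (1 + k_d θ_c) = 0.305 / (1 + 0.108 × 13.6) = 0.305 / 2.469 = 0.1235.
Q·(S₀ − S) = 2090 × (971 − 4.12) × 10⁻³ = 2021 kg/d removed.
P_X = Y_obs · Q(S₀ − S) = 0.1235 × 2021 = 249.7 kg VSS/d.

P_X ≈ 250 kg VSS/d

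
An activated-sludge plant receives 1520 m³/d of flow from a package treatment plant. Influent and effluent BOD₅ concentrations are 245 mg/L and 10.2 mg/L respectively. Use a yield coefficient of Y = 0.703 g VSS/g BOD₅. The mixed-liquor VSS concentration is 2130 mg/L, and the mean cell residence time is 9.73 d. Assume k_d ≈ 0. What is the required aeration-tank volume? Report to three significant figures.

V·X = Y·Q·ΔS·θ_c gives V = 0.703 × 1520 × (245 − 10.2) × 9.73 / 2130 = 1146 m³.

V ≈ 1150 m³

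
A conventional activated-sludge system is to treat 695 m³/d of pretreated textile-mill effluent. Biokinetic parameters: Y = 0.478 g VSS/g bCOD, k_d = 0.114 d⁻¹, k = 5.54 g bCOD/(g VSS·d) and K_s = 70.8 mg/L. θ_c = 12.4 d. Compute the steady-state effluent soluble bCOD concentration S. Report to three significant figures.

S ≈ 5.62 mg/L

For a completely mixed reactor with recycle the Lawrence–McCarty relation gives S = K_s·(1 + k_d·θ_c) / [θ_c·(Y·k − k_d) − 1] = 70.8 × (1 + 0.114 × 12.4) / [12.4 × (0.478 × 5.54 − 0.114) − 1] = 170.9 / 30.42 = 5.617 mg/L.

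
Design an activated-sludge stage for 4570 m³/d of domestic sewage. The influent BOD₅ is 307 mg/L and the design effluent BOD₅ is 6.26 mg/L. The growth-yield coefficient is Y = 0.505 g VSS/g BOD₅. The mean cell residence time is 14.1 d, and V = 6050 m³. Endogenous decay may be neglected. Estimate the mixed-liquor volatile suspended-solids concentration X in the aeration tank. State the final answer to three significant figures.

X = Y·Q·ΔS·θ_c / V = 0.505 × 4570 × (307 − 6.26) × 14.1 / 6050 = 1618 mg/L.

X ≈ 1620 mg/L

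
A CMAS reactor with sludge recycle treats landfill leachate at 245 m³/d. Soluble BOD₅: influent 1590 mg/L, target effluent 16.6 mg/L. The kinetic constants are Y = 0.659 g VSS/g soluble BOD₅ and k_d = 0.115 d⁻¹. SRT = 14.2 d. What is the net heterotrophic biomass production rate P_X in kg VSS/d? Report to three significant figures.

Observed yield with endogenous decay: Y_obs = Y / (1 + k_d·θ_c) = 0.659 / (1 + 0.115 × 14.2) = 0.659 / 2.633 = 0.2503 g VSS/g soluble BOD₅.
Q·(S₀ − S) = 245 × (1590 − 16.6) × 10⁻³ = 385.5 kg/d removed.
Net biomass production P_X = Y_obs × Q·(S₀ − S) = 0.2503 × 385.5 = 96.48 kg VSS/d.

P_X ≈ 96.5 kg VSS/d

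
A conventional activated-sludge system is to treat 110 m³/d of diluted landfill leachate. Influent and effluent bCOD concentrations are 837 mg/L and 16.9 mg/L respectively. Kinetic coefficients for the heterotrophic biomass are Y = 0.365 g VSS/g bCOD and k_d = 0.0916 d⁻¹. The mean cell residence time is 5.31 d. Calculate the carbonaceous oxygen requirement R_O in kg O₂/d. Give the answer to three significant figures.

The observed yield is Y_obs = Y/(1 + k_d·θ_c) = 0.365 / (1 + 0.0916 × 5.31) = 0.365 / 1.486 = 0.2456 g VSS per g bCOD removed.
Mass of bCOD removed per day: Q(S₀ − S) = 110 × 820.1 g/m³ = 90.21 kg/d.
P_X = Y_obs·Q·(S₀ − S) = 0.2456 × 90.21 = 22.15 kg VSS/d.
Carbonaceous O₂ demand = substrate oxidised − cell-mass equivalent = 90.21 − 1.42 × 22.15 = 58.75 kg O₂/d.

R_O ≈ 58.8 kg O₂/d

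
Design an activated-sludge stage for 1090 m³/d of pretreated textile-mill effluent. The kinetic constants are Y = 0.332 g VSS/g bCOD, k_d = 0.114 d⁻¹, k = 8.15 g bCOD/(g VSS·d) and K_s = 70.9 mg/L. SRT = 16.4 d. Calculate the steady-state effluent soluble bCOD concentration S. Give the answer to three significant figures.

S ≈ 4.90 mg/L

From the Monod/SRT balance for a CMAS, S = K_s·(1+k_d θ_c)/[θ_c·(Y k − k_d) − 1] = 70.9 × (1 + 0.114 × 16.4) / [16.4 × (0.332 × 8.15 − 0.114) − 1] = 203.5 / 41.51 = 4.902 mg/L.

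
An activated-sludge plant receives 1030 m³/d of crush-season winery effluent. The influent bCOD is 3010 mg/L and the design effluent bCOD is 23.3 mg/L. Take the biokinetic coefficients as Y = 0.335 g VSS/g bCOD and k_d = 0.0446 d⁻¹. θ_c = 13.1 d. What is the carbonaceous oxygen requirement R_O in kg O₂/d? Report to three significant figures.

Correct the yield for decay: Y_obs = Y/(1 + k_d θ_c) = 0.335 / (1 + 0.0446 × 13.1) = 0.335 / 1.584 = 0.2115.
Q·(S₀ − S) = 1030 × (3010 − 23.3) × 10⁻³ = 3076 kg/d removed.
Net sludge production P_X = 0.2115 × 3076 = 650.5 kg VSS/d.
Carbonaceous O₂ demand = substrate oxidised − cell-mass equivalent = 3076 − 1.42 × 650.5 = 2153 kg O₂/d.

R_O ≈ 2150 kg O₂/d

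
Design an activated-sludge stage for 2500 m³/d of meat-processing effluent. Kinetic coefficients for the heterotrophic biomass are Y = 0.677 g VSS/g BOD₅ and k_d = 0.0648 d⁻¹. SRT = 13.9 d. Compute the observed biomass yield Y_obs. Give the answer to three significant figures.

Y_obs = Y / (1 + k_d θ_c) = 0.677 / (1 + 0.0648 × 13.9) = 0.677 / 1.901 = 0.3562.

Y_obs ≈ 0.356 g VSS/g BOD₅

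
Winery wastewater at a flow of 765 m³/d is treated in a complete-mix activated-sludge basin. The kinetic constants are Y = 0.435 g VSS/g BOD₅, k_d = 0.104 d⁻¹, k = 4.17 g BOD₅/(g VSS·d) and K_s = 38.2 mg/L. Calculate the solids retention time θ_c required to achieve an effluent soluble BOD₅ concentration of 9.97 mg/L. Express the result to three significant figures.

From 1/θ_c = Y·k·S/(K_s + S) − k_d: Y·k·S/(K_s+S) = 0.435 × 4.17 × 9.97 / (38.2 + 9.97) = 0.3754 d⁻¹.
Then 1/θ_c = μ − k_d = 0.3754 − 0.104 = 0.2714 d⁻¹, giving θ_c = 3.684 d.

θ_c ≈ 3.68 d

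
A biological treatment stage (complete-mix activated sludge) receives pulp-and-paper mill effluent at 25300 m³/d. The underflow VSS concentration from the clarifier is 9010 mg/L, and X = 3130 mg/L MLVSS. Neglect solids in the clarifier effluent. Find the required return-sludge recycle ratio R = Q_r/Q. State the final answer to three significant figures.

R ≈ 0.532

R = Q_r/Q = X/(X_r − X) = 3130 / (9010 − 3130) = 0.5323.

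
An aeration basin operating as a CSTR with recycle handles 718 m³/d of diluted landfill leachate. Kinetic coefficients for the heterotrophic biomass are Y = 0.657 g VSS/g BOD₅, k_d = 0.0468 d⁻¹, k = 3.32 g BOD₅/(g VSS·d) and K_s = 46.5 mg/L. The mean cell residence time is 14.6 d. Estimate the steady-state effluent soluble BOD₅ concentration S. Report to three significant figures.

Effluent substrate depends only on kinetics and SRT: S = K_s(1 + k_d θ_c) / [θ_c(Yk − k_d) − 1] = 46.5 × (1 + 0.0468 × 14.6) / [14.6 × (0.657 × 3.32 − 0.0468) − 1] = 78.27 / 30.16 = 2.595 mg/L.

S ≈ 2.59 mg/L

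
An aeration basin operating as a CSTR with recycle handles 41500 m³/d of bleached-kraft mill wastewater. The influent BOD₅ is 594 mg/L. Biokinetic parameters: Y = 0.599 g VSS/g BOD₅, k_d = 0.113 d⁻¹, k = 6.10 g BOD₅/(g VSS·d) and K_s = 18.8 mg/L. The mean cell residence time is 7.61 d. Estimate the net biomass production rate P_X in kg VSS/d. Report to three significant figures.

P_X ≈ 7920 kg VSS/d

For a completely mixed reactor with recycle the Lawrence–McCarty relation gives S = K_s·(1 + k_d·θ_c) / [θ_c·(Y·k − k_d) − 1] = 18.8 × (1 + 0.113 × 7.61) / [7.61 × (0.599 × 6.10 − 0.113) − 1] = 34.97 / 25.95 = 1.348 mg/L.
Correct the yield for decay: Y_obs = Y/(1 + k_d θ_c) = 0.599 / (1 + 0.113 × 7.61) = 0.599 / 1.860 = 0.3221.
ΔS = 594 − 1.35 = 592.6 mg/L, so the substrate removal rate is 41500 × 592.6/1000 = 24595 kg BOD₅/d.
Biomass produced: P_X = Y_obs·Q·ΔS = 0.3221 × 24595 ≈ 7921 kg VSS/d.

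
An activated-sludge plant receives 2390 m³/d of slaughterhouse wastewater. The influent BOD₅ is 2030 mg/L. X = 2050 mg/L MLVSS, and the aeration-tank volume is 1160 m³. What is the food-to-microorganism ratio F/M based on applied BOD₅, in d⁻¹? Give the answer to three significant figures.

F/M ≈ 2.04 d⁻¹

F/M = applied load / biomass = Q·S₀/(V·X) = 2390 × 2030 / (1160 × 2050) = 2.040 d⁻¹.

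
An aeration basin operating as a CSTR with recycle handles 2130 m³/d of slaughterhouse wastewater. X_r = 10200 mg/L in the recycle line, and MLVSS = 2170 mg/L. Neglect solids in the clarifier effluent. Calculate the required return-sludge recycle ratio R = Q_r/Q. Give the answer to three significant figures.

R = Q_r/Q = X/(X_r − X) = 2170 / (10200 − 2170) = 0.2702.

R ≈ 0.270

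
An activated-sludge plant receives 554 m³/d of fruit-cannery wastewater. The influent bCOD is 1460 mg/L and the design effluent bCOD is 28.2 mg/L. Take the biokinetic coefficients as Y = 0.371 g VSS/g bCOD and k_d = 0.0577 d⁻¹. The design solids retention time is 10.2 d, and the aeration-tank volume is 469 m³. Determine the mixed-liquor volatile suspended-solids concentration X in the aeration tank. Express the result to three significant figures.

X ≈ 4030 mg/L

From V·X·(1 + k_d·θ_c) = Y·Q·(S₀ − S)·θ_c: X = 0.371 × 554 × (1460 − 28.2) × 10.2 / [469 × (1 + 0.0577 × 10.2)] = 4029 mg/L.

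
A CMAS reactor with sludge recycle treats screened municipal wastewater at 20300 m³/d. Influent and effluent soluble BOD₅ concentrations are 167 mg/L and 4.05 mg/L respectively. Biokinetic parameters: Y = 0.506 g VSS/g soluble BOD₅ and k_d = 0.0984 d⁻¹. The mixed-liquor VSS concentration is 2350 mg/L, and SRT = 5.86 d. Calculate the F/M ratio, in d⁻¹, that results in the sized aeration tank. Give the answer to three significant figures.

From the SRT design equation V = Y Q (S₀−S) θ_c / [X (1 + k_d θ_c)] = 0.506 × 20300 × (167 − 4.05) × 5.86 / [2350 × (1 + 0.0984 × 5.86)] = 9.81×10^6 / 3705 = 2647 m³.
F/M = Q·S₀ / (V·X) = 20300 × 167 / (2647 × 2350) = 0.5449 g soluble BOD₅·(g VSS·d)⁻¹.

F/M ≈ 0.545 d⁻¹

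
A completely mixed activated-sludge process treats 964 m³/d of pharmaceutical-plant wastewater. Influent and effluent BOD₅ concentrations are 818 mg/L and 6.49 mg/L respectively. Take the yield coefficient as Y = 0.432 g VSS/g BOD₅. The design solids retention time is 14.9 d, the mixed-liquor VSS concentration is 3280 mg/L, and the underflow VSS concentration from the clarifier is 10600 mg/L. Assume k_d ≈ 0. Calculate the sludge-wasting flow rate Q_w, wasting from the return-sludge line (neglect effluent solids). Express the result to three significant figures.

Biomass mass balance (decay neglected): V·X = Y·Q·(S₀ − S)·θ_c, so V = 0.432 × 964 × (818 − 6.49) × 14.9 / 3280 = 1535 m³.
θ_c = V·X/(Q_w·X_r) when wasting from the recycle, so Q_w = V·X/(θ_c·X_r) = 1535 × 3280 / (14.9 × 10600) = 31.88 m³/d.

Q_w ≈ 31.9 m³/d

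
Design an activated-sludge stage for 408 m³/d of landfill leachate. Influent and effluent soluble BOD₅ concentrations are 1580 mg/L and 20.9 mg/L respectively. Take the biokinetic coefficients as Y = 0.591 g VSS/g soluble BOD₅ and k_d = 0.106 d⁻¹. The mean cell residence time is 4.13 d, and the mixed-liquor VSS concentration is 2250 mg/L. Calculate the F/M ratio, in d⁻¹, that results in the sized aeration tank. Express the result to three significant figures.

F/M ≈ 0.597 d⁻¹

Rearranging the biomass balance for a CMAS with decay, V = Y·Q·ΔS·θ_c / [X·(1+k_d θ_c)] = 0.591 × 408 × (1580 − 20.9) × 4.13 / [2250 × (1 + 0.106 × 4.13)] = 1.55×10^6 / 3235 = 480.0 m³.
F/M = applied load / biomass = Q·S₀/(V·X) = 408 × 1580 / (480.0 × 2250) = 0.5970 d⁻¹.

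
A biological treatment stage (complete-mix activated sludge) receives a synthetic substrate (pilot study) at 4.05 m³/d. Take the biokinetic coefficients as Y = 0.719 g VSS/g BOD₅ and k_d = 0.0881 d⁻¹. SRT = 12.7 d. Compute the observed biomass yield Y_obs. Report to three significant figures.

Y_obs ≈ 0.339 g VSS/g BOD₅

Y_obs = Y / (1 + k_d θ_c) = 0.719 / (1 + 0.0881 × 12.7) = 0.719 / 2.119 = 0.3393.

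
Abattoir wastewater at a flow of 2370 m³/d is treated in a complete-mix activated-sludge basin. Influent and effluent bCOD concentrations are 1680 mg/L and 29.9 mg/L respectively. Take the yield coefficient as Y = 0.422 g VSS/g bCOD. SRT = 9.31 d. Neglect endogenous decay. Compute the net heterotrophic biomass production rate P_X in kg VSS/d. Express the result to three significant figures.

Since k_d ≈ 0, Y_obs = Y = 0.422 g VSS/g bCOD.
Q·(S₀ − S) = 2370 × (1680 − 29.9) × 10⁻³ = 3911 kg/d removed.
P_X = Y_obs · Q(S₀ − S) = 0.4220 × 3911 = 1650 kg VSS/d.

P_X ≈ 1650 kg VSS/d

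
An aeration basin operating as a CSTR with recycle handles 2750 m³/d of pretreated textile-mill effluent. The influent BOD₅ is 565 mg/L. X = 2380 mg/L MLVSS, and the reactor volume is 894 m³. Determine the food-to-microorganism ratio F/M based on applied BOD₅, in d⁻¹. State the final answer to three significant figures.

F/M ≈ 0.730 d⁻¹

F/M = applied load / biomass = Q·S₀/(V·X) = 2750 × 565 / (894.0 × 2380) = 0.7302 d⁻¹.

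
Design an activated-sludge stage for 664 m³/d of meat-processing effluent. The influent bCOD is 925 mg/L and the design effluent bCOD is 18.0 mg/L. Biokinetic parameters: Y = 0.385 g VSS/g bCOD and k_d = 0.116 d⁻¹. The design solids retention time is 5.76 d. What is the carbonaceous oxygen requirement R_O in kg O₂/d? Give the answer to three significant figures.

The observed yield is Y_obs = Y/(1 + k_d·θ_c) = 0.385 / (1 + 0.116 × 5.76) = 0.385 / 1.668 = 0.2308 g VSS per g bCOD removed.
Q·(S₀ − S) = 664 × (925 − 18.0) × 10⁻³ = 602.2 kg/d removed.
Biomass synthesised: P_X = Y_obs × 602.2 = 139.0 kg VSS/d.
R_O = Q·(S₀ − S) − 1.42·P_X = 602.2 − 1.42 × 139.0 = 404.9 kg O₂/d.

R_O ≈ 405 kg O₂/d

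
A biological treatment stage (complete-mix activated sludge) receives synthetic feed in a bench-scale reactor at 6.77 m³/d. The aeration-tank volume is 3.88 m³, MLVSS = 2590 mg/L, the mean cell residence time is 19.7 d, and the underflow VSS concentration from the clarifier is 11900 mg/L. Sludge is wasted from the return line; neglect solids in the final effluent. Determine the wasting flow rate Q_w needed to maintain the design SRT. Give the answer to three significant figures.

Wasting from the return line (neglecting effluent solids): Q_w = V·X / (θ_c·X_r) = 3.880 × 2590 / (19.7 × 11900) = 0.04287 m³/d.

Q_w ≈ 0.0429 m³/d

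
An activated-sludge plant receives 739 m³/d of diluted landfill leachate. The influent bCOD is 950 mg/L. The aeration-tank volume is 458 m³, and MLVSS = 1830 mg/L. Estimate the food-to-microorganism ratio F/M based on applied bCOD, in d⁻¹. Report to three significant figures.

F/M ≈ 0.838 d⁻¹

Food-to-microorganism ratio F/M = Q S₀ / (V X) = 739 × 950 / (458.0 × 1830) = 0.8376 d⁻¹.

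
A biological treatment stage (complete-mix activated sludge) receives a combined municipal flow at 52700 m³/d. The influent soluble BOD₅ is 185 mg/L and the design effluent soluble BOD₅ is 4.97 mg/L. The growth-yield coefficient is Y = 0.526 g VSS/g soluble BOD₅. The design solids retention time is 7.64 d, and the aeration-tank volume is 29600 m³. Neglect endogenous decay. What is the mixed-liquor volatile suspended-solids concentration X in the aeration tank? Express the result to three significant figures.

Without decay, X = Y Q (S₀−S) θ_c / V = 0.526 × 52700 × (185 − 4.97) × 7.64 / 29600 = 1288 mg/L.

X ≈ 1290 mg/L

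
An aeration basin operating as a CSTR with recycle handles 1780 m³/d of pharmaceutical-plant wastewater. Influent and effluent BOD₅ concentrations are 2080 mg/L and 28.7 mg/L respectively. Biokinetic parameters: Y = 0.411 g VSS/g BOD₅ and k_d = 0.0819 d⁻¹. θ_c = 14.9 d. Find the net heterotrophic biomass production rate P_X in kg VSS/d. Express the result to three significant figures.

P_X ≈ 676 kg VSS/d

The observed yield is Y_obs = Y/(1 + k_d·θ_c) = 0.411 / (1 + 0.0819 × 14.9) = 0.411 / 2.220 = 0.1851 g VSS per g BOD₅ removed.
ΔS = 2080 − 28.7 = 2051 mg/L, so the substrate removal rate is 1780 × 2051/1000 = 3651 kg BOD₅/d.
Biomass produced: P_X = Y_obs·Q·ΔS = 0.1851 × 3651 ≈ 675.9 kg VSS/d.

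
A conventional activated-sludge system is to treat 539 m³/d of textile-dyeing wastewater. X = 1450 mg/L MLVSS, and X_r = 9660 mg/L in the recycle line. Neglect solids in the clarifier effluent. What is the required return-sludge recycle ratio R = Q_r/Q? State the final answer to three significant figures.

R = Q_r/Q = X/(X_r − X) = 1450 / (9660 − 1450) = 0.1766.

R ≈ 0.177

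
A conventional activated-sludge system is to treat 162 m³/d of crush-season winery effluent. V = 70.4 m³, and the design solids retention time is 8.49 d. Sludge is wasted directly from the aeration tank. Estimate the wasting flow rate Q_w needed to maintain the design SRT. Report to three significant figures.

With mixed-liquor wasting, θ_c = V/Q_w, so Q_w = V/θ_c = 70.40/8.49 = 8.292 m³/d.

Q_w ≈ 8.29 m³/d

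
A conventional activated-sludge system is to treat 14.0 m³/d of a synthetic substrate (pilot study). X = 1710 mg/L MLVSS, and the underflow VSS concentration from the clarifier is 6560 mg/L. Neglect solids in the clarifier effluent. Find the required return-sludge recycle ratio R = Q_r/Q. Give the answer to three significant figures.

Solids balance on the clarifier gives (1+R)X = R·X_r, so R = X/(X_r − X) = 1710 / (6560 − 1710) = 0.3526.

R ≈ 0.353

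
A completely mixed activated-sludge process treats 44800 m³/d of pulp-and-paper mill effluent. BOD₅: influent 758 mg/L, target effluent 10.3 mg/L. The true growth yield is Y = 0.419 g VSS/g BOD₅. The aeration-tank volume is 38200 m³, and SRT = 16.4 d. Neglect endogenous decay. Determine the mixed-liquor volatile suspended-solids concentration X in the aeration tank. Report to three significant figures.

X ≈ 6030 mg/L

From V·X = Y·Q·(S₀ − S)·θ_c (decay neglected): X = 0.419 × 44800 × (758 − 10.3) × 16.4 / 38200 = 6026 mg/L.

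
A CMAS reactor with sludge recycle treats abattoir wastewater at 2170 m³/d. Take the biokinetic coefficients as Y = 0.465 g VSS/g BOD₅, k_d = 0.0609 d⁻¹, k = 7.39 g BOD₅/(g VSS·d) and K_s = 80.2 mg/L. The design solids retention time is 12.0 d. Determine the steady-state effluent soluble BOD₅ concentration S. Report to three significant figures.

S ≈ 3.51 mg/L

Effluent substrate depends only on kinetics and SRT: S = K_s(1 + k_d θ_c) / [θ_c(Yk − k_d) − 1] = 80.2 × (1 + 0.0609 × 12.0) / [12.0 × (0.465 × 7.39 − 0.0609) − 1] = 138.8 / 39.51 = 3.514 mg/L.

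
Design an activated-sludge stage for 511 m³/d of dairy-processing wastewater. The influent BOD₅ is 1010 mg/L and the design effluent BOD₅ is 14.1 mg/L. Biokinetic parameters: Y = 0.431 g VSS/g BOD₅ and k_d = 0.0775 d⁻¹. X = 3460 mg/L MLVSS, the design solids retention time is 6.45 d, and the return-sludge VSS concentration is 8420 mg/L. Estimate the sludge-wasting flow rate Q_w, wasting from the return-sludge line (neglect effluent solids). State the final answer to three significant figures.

Q_w ≈ 17.4 m³/d

From the SRT design equation V = Y Q (S₀−S) θ_c / [X (1 + k_d θ_c)] = 0.431 × 511 × (1010 − 14.1) × 6.45 / [3460 × (1 + 0.0775 × 6.45)] = 1.41×10^6 / 5190 = 272.6 m³.
θ_c = V·X/(Q_w·X_r) when wasting from the recycle, so Q_w = V·X/(θ_c·X_r) = 272.6 × 3460 / (6.45 × 8420) = 17.37 m³/d.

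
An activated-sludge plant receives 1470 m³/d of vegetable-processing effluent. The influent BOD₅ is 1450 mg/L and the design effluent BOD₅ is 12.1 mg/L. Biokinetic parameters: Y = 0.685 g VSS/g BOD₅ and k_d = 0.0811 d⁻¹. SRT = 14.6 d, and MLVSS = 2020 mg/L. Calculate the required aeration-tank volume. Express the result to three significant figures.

Steady-state biomass mass balance: V·X·(1 + k_d·θ_c) = Y·Q·(S₀ − S)·θ_c, so V = 0.685 × 1470 × (1450 − 12.1) × 14.6 / [2020 × (1 + 0.0811 × 14.6)] = 2.11×10^7 / 4412 = 4792 m³.

V ≈ 4790 m³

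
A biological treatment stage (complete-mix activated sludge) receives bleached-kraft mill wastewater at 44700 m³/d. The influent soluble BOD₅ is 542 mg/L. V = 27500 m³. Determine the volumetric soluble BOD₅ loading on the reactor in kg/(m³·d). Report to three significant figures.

L_v ≈ 0.881 kg soluble BOD₅/(m³·d)

Volumetric loading L_v = Q·S₀ / V = 44700 × 542 g/m³ / 27500 m³ = 881.0 g/(m³·d) = 0.8810 kg soluble BOD₅/(m³·d).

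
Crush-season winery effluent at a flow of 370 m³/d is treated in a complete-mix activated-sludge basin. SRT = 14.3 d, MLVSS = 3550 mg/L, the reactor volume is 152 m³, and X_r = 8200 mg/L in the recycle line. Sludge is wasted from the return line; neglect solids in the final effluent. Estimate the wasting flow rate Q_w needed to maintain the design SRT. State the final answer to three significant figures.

θ_c = V·X/(Q_w·X_r) when wasting from the recycle, so Q_w = V·X/(θ_c·X_r) = 152.0 × 3550 / (14.3 × 8200) = 4.602 m³/d.

Q_w ≈ 4.60 m³/d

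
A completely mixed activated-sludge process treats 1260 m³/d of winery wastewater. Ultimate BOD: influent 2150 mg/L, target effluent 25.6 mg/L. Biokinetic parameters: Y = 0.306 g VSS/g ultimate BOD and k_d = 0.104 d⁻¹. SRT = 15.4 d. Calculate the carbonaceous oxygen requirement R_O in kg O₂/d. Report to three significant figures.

Correct the yield for decay: Y_obs = Y/(1 + k_d θ_c) = 0.306 / (1 + 0.104 × 15.4) = 0.306 / 2.602 = 0.1176.
Mass of ultimate BOD removed per day: Q(S₀ − S) = 1260 × 2124 g/m³ = 2677 kg/d.
P_X = Y_obs·Q·(S₀ − S) = 0.1176 × 2677 = 314.8 kg VSS/d.
Carbonaceous O₂ demand = substrate oxidised − cell-mass equivalent = 2677 − 1.42 × 314.8 = 2230 kg O₂/d.

R_O ≈ 2230 kg O₂/d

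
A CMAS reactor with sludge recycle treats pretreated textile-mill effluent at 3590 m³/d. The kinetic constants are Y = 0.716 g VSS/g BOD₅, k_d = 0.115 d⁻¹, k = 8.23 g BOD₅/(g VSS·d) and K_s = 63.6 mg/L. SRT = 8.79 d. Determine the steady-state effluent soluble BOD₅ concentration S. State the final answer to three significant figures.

From the Monod/SRT balance for a CMAS, S = K_s·(1+k_d θ_c)/[θ_c·(Y k − k_d) − 1] = 63.6 × (1 + 0.115 × 8.79) / [8.79 × (0.716 × 8.23 − 0.115) − 1] = 127.9 / 49.79 = 2.569 mg/L.

S ≈ 2.57 mg/L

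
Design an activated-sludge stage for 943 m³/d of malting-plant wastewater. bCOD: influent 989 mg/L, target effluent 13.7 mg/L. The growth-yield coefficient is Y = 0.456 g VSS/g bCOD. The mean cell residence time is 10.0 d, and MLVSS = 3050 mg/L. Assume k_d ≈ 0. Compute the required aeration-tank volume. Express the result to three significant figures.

V ≈ 1380 m³

V·X = Y·Q·ΔS·θ_c gives V = 0.456 × 943 × (989 − 13.7) × 10.0 / 3050 = 1375 m³.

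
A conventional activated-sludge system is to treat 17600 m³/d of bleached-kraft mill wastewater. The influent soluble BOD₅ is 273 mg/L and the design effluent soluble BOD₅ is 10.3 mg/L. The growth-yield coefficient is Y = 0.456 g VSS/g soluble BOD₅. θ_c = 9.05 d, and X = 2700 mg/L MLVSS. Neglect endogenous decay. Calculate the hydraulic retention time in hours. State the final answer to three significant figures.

τ ≈ 9.64 h

V·X = Y·Q·ΔS·θ_c gives V = 0.456 × 17600 × (273 − 10.3) × 9.05 / 2700 = 7067 m³.
Hydraulic retention time τ = V/Q = 7067 / 17600 = 0.4015 d = 9.637 h.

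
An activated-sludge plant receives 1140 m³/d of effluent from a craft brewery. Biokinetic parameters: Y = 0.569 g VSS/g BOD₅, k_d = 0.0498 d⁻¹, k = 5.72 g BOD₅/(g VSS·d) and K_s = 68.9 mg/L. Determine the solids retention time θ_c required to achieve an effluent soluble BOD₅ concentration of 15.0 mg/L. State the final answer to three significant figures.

From 1/θ_c = Y·k·S/(K_s + S) − k_d: Y·k·S/(K_s+S) = 0.569 × 5.72 × 15.0 / (68.9 + 15.0) = 0.5819 d⁻¹.
1/θ_c = 0.5819 − 0.0498 = 0.5321 d⁻¹, so θ_c = 1.879 d.

θ_c ≈ 1.88 d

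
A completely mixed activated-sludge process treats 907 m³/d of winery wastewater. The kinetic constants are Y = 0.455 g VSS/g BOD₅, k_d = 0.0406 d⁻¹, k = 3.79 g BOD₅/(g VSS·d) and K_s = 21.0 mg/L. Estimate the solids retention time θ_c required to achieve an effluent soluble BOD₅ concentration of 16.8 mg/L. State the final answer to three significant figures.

From 1/θ_c = Y·k·S/(K_s + S) − k_d: Y·k·S/(K_s+S) = 0.455 × 3.79 × 16.8 / (21.0 + 16.8) = 0.7664 d⁻¹.
θ_c = 1/(μ − k_d) = 1/(0.7664 − 0.0406) = 1/0.7258 = 1.378 d.

θ_c ≈ 1.38 d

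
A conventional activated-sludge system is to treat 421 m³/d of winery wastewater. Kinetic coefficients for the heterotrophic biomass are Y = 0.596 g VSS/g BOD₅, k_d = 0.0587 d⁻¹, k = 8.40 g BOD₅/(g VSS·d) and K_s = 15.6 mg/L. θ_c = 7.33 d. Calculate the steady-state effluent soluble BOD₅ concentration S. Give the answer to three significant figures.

Effluent substrate depends only on kinetics and SRT: S = K_s(1 + k_d θ_c) / [θ_c(Yk − k_d) − 1] = 15.6 × (1 + 0.0587 × 7.33) / [7.33 × (0.596 × 8.40 − 0.0587) − 1] = 22.31 / 35.27 = 0.6327 mg/L.

S ≈ 0.633 mg/L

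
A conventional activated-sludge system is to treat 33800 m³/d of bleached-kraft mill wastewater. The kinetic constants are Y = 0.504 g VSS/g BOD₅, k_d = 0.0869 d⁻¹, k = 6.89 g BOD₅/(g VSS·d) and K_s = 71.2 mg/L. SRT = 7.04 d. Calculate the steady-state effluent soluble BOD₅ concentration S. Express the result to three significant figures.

S ≈ 5.03 mg/L

From the Monod/SRT balance for a CMAS, S = K_s·(1+k_d θ_c)/[θ_c·(Y k − k_d) − 1] = 71.2 × (1 + 0.0869 × 7.04) / [7.04 × (0.504 × 6.89 − 0.0869) − 1] = 114.8 / 22.84 = 5.026 mg/L.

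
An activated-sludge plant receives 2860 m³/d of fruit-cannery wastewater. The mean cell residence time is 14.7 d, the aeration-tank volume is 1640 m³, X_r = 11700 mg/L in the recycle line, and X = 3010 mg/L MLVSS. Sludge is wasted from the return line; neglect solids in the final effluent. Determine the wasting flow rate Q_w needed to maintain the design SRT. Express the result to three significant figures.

θ_c = V·X/(Q_w·X_r) when wasting from the recycle, so Q_w = V·X/(θ_c·X_r) = 1640 × 3010 / (14.7 × 11700) = 28.70 m³/d.

Q_w ≈ 28.7 m³/d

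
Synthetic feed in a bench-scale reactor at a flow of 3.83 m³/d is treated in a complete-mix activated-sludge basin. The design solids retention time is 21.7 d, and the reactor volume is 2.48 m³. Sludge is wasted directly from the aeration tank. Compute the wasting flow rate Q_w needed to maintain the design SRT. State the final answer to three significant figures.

With mixed-liquor wasting, θ_c = V/Q_w, so Q_w = V/θ_c = 2.480/21.7 = 0.1143 m³/d.

Q_w ≈ 0.114 m³/d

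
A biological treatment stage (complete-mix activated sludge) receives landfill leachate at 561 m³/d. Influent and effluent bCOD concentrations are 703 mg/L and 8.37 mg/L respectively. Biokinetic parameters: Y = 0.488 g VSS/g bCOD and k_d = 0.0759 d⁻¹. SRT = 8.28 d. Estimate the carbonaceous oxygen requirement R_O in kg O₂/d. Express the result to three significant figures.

Observed yield with endogenous decay: Y_obs = Y / (1 + k_d·θ_c) = 0.488 / (1 + 0.0759 × 8.28) = 0.488 / 1.628 = 0.2997 g VSS/g bCOD.
Substrate removed = Q·(S₀ − S) = 561 m³/d × (703 − 8.37) g/m³ = 3.9×10^5 g/d = 389.7 kg/d.
Net sludge production P_X = 0.2997 × 389.7 = 116.8 kg VSS/d.
Carbonaceous O₂ demand = substrate oxidised − cell-mass equivalent = 389.7 − 1.42 × 116.8 = 223.9 kg O₂/d.

R_O ≈ 224 kg O₂/d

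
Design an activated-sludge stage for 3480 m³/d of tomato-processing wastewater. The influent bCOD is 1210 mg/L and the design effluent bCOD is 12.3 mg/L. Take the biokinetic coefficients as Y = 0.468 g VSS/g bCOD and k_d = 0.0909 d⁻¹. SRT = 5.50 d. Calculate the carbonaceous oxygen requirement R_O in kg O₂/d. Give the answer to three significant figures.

R_O ≈ 2320 kg O₂/d

Y_obs = Y / (1 + k_d θ_c) = 0.468 / (1 + 0.0909 × 5.50) = 0.468 / 1.500 = 0.3120.
Mass of bCOD removed per day: Q(S₀ − S) = 3480 × 1198 g/m³ = 4168 kg/d.
Biomass synthesised: P_X = Y_obs × 4168 = 1300 kg VSS/d.
Carbonaceous O₂ demand = substrate oxidised − cell-mass equivalent = 4168 − 1.42 × 1300 = 2321 kg O₂/d.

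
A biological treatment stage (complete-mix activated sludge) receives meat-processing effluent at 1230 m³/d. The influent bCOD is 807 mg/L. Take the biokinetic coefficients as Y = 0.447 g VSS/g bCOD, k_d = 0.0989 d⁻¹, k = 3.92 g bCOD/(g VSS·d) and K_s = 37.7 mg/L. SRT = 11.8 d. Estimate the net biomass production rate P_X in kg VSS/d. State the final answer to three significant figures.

P_X ≈ 204 kg VSS/d

From the Monod/SRT balance for a CMAS, S = K_s·(1+k_d θ_c)/[θ_c·(Y k − k_d) − 1] = 37.7 × (1 + 0.0989 × 11.8) / [11.8 × (0.447 × 3.92 − 0.0989) − 1] = 81.70 / 18.51 = 4.414 mg/L.
Correct the yield for decay: Y_obs = Y/(1 + k_d θ_c) = 0.447 / (1 + 0.0989 × 11.8) = 0.447 / 2.167 = 0.2063.
Q·(S₀ − S) = 1230 × (807 − 4.41) × 10⁻³ = 987.2 kg/d removed.
Biomass produced: P_X = Y_obs·Q·ΔS = 0.2063 × 987.2 ≈ 203.6 kg VSS/d.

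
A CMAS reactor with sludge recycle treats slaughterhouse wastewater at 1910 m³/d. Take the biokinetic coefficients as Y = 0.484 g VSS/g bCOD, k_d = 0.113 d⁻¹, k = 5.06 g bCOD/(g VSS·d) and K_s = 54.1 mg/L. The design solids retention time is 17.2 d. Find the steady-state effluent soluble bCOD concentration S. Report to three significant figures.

For a completely mixed reactor with recycle the Lawrence–McCarty relation gives S = K_s·(1 + k_d·θ_c) / [θ_c·(Y·k − k_d) − 1] = 54.1 × (1 + 0.113 × 17.2) / [17.2 × (0.484 × 5.06 − 0.113) − 1] = 159.2 / 39.18 = 4.065 mg/L.

S ≈ 4.06 mg/L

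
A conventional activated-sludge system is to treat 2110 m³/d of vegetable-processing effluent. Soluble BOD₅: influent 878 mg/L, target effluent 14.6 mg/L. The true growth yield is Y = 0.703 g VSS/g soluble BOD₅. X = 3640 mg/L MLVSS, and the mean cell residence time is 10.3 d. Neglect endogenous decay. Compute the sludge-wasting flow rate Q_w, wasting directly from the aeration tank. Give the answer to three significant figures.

With k_d = 0 the design equation reduces to V = Y Q (S₀−S) θ_c / X = 0.703 × 2110 × (878 − 14.6) × 10.3 / 3640 = 3624 m³.
For wasting at MLVSS concentration, Q_w = V/θ_c = 3624/10.3 = 351.8 m³/d.

Q_w ≈ 352 m³/d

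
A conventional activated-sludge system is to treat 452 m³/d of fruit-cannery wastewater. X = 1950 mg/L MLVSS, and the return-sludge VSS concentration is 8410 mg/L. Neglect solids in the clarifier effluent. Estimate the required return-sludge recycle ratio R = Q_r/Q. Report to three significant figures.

R = Q_r/Q = X/(X_r − X) = 1950 / (8410 − 1950) = 0.3019.

R ≈ 0.302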